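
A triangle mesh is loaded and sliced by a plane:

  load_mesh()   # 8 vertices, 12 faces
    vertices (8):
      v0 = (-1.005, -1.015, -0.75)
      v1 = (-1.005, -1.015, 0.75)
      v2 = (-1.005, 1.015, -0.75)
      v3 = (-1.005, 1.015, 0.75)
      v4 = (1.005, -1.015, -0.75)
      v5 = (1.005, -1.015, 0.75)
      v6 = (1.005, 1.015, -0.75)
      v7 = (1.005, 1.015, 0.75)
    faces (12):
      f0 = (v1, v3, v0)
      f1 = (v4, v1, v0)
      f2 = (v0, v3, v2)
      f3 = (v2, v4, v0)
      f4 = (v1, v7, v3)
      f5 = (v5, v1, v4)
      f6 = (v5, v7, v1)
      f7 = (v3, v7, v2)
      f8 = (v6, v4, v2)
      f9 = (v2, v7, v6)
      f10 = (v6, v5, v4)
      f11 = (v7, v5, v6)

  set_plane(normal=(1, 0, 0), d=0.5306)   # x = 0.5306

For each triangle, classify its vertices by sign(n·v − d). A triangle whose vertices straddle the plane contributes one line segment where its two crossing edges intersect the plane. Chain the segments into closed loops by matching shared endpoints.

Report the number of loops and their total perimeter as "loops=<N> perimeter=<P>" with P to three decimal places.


Straddling triangles (8 of 12):
  (v4,v1,v0) [+--] → (0.5306, -1.015, -0.39597)–(0.5306, -1.015, -0.75)  len=0.3540
  (v2,v4,v0) [-+-] → (0.5306, -0.53588, -0.75)–(0.5306, -1.015, -0.75)  len=0.4791
  (v1,v7,v3) [-+-] → (0.5306, 0.53588, 0.75)–(0.5306, 1.015, 0.75)  len=0.4791
  (v5,v1,v4) [+-+] → (0.5306, -1.015, 0.75)–(0.5306, -1.015, -0.39597)  len=1.1460
  (v5,v7,v1) [++-] → (0.5306, 0.53588, 0.75)–(0.5306, -1.015, 0.75)  len=1.5509
  (v3,v7,v2) [-+-] → (0.5306, 1.015, 0.75)–(0.5306, 1.015, 0.39597)  len=0.3540
  (v6,v4,v2) [++-] → (0.5306, -0.53588, -0.75)–(0.5306, 1.015, -0.75)  len=1.5509
  (v2,v7,v6) [-++] → (0.5306, 1.015, 0.39597)–(0.5306, 1.015, -0.75)  len=1.1460

Chained into 1 loop(s):
  loop 1: 8 segments, perimeter = 7.0600
Total perimeter = 7.060

loops=1 perimeter=7.060


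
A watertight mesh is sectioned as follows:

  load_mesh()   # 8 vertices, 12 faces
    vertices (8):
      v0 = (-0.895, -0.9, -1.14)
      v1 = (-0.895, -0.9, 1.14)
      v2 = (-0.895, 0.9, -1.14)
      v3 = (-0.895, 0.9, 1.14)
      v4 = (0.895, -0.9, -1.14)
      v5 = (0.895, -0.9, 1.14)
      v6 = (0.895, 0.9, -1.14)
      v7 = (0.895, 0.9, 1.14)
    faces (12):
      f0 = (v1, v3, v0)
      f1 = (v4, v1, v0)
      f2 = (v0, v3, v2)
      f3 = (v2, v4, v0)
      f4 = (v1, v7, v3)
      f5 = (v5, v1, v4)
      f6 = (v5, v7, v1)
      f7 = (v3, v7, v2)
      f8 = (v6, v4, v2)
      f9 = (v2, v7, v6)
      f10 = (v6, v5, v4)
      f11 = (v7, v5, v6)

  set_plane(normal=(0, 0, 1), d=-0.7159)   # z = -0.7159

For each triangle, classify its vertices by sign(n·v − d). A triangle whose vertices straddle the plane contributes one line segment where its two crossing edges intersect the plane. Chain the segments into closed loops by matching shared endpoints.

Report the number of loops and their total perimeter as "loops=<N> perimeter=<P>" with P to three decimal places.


loops=1 perimeter=7.180

Straddling triangles (8 of 12):
  (v1,v3,v0) [++-] → (-0.895, -0.565184, -0.7159)–(-0.895, -0.9, -0.7159)  len=0.3348
  (v4,v1,v0) [-+-] → (0.562044, -0.9, -0.7159)–(-0.895, -0.9, -0.7159)  len=1.4570
  (v0,v3,v2) [-+-] → (-0.895, -0.565184, -0.7159)–(-0.895, 0.9, -0.7159)  len=1.4652
  (v5,v1,v4) [++-] → (0.562044, -0.9, -0.7159)–(0.895, -0.9, -0.7159)  len=0.3330
  (v3,v7,v2) [++-] → (-0.562044, 0.9, -0.7159)–(-0.895, 0.9, -0.7159)  len=0.3330
  (v2,v7,v6) [-+-] → (-0.562044, 0.9, -0.7159)–(0.895, 0.9, -0.7159)  len=1.4570
  (v6,v5,v4) [-+-] → (0.895, 0.565184, -0.7159)–(0.895, -0.9, -0.7159)  len=1.4652
  (v7,v5,v6) [++-] → (0.895, 0.565184, -0.7159)–(0.895, 0.9, -0.7159)  len=0.3348

Chained into 1 loop(s):
  loop 1: 8 segments, perimeter = 7.1800
Total perimeter = 7.180


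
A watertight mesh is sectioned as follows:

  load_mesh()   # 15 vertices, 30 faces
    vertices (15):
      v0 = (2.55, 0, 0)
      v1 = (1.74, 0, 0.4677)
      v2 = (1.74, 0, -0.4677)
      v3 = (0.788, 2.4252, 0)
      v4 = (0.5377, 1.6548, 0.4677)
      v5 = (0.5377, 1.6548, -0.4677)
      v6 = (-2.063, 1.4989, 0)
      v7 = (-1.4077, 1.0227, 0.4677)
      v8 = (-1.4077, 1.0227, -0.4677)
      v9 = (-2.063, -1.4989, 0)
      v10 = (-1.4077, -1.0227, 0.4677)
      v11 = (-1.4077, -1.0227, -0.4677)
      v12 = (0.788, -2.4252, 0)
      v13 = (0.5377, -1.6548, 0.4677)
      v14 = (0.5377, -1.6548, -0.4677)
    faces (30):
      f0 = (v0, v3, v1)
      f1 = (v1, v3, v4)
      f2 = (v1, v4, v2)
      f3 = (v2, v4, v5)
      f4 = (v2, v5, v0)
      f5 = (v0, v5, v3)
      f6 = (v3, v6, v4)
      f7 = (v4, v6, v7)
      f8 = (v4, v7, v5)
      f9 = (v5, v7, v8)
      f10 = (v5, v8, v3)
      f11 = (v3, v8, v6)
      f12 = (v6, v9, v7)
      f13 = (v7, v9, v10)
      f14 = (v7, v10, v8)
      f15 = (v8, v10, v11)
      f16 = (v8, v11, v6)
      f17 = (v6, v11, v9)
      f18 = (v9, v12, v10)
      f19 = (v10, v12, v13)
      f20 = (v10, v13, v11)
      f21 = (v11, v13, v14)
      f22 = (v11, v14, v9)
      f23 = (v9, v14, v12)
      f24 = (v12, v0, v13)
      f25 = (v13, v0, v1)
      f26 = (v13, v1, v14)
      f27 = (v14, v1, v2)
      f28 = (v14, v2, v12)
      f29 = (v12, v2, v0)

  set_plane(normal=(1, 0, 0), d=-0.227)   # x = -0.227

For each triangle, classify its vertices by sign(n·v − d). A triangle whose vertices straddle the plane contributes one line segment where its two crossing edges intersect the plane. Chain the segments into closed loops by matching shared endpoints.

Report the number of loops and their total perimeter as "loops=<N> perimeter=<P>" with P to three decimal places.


Straddling triangles (12 of 30):
  (v3,v6,v4) [+-+] → (-0.227, 2.09542, 0)–(-0.227, 1.60896, 0.330179)  len=0.5879
  (v4,v6,v7) [+--] → (-0.227, 1.60896, 0.330179)–(-0.227, 1.40633, 0.4677)  len=0.2449
  (v4,v7,v5) [+-+] → (-0.227, 1.40633, 0.4677)–(-0.227, 1.40633, -0.100012)  len=0.5677
  (v5,v7,v8) [+--] → (-0.227, 1.40633, -0.100012)–(-0.227, 1.40633, -0.4677)  len=0.3677
  (v5,v8,v3) [+-+] → (-0.227, 1.40633, -0.4677)–(-0.227, 1.77687, -0.216202)  len=0.4478
  (v3,v8,v6) [+--] → (-0.227, 1.77687, -0.216202)–(-0.227, 2.09542, 0)  len=0.3850
  (v9,v12,v10) [-+-] → (-0.227, -2.09542, 0)–(-0.227, -1.77687, 0.216202)  len=0.3850
  (v10,v12,v13) [-++] → (-0.227, -1.77687, 0.216202)–(-0.227, -1.40633, 0.4677)  len=0.4478
  (v10,v13,v11) [-+-] → (-0.227, -1.40633, 0.4677)–(-0.227, -1.40633, 0.100012)  len=0.3677
  (v11,v13,v14) [-++] → (-0.227, -1.40633, 0.100012)–(-0.227, -1.40633, -0.4677)  len=0.5677
  (v11,v14,v9) [-+-] → (-0.227, -1.40633, -0.4677)–(-0.227, -1.60896, -0.330179)  len=0.2449
  (v9,v14,v12) [-++] → (-0.227, -1.60896, -0.330179)–(-0.227, -2.09542, 0)  len=0.5879

Chained into 2 loop(s):
  loop 1: 6 segments, perimeter = 2.6010
  loop 2: 6 segments, perimeter = 2.6010
Total perimeter = 5.202

loops=2 perimeter=5.202


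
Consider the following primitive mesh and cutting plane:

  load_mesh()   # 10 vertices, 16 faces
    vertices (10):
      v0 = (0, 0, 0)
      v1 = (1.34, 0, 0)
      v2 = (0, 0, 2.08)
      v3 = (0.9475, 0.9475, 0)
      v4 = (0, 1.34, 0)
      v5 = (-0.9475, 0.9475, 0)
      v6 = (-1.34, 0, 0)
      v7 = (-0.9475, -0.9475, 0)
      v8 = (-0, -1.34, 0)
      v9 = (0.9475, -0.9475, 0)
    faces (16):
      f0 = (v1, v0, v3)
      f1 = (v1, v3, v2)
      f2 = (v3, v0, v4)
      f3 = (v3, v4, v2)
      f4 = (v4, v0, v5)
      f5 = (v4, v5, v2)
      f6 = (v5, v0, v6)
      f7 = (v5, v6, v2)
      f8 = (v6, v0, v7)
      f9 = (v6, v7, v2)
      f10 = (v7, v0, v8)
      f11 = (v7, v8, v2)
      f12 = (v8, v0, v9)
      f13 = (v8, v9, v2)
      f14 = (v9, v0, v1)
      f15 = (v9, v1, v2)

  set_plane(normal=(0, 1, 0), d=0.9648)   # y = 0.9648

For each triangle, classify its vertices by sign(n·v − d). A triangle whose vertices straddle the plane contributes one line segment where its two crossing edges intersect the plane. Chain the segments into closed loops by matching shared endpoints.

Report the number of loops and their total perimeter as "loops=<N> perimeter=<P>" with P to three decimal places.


loops=1 perimeter=3.965

Straddling triangles (4 of 16):
  (v3,v0,v4) [--+] → (0, 0.9648, 0)–(0.905738, 0.9648, 0)  len=0.9057
  (v3,v4,v2) [-+-] → (0.905738, 0.9648, 0)–(0, 0.9648, 0.5824)  len=1.0768
  (v4,v0,v5) [+--] → (0, 0.9648, 0)–(-0.905738, 0.9648, 0)  len=0.9057
  (v4,v5,v2) [+--] → (-0.905738, 0.9648, 0)–(0, 0.9648, 0.5824)  len=1.0768

Chained into 1 loop(s):
  loop 1: 4 segments, perimeter = 3.9651
Total perimeter = 3.965


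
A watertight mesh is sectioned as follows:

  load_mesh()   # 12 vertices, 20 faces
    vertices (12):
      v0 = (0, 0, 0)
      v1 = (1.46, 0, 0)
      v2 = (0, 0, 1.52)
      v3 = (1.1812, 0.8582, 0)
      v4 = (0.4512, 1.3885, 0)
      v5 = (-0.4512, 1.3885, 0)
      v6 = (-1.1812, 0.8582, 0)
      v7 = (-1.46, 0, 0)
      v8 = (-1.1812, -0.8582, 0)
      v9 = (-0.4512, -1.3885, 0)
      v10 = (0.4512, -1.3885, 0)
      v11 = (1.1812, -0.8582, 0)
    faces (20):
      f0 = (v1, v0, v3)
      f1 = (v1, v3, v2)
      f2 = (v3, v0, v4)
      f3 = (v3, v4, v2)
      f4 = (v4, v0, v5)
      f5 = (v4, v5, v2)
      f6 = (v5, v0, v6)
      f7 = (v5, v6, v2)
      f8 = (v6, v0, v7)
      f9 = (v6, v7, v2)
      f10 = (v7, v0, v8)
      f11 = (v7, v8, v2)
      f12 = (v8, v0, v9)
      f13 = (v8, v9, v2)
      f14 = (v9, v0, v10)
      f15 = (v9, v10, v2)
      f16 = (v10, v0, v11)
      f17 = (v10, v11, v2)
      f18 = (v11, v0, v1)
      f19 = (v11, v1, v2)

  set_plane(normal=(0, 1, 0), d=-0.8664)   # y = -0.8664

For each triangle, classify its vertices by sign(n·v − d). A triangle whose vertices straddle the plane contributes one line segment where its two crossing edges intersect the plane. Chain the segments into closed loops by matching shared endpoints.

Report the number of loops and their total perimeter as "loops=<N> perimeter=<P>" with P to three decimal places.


Straddling triangles (6 of 20):
  (v8,v0,v9) [++-] → (-0.281541, -0.8664, 0)–(-1.16991, -0.8664, 0)  len=0.8884
  (v8,v9,v2) [+-+] → (-1.16991, -0.8664, 0)–(-0.281541, -0.8664, 0.571546)  len=1.0563
  (v9,v0,v10) [-+-] → (-0.281541, -0.8664, 0)–(0.281541, -0.8664, 0)  len=0.5631
  (v9,v10,v2) [--+] → (0.281541, -0.8664, 0.571546)–(-0.281541, -0.8664, 0.571546)  len=0.5631
  (v10,v0,v11) [-++] → (0.281541, -0.8664, 0)–(1.16991, -0.8664, 0)  len=0.8884
  (v10,v11,v2) [-++] → (1.16991, -0.8664, 0)–(0.281541, -0.8664, 0.571546)  len=1.0563

Chained into 1 loop(s):
  loop 1: 6 segments, perimeter = 5.0156
Total perimeter = 5.016

loops=1 perimeter=5.016


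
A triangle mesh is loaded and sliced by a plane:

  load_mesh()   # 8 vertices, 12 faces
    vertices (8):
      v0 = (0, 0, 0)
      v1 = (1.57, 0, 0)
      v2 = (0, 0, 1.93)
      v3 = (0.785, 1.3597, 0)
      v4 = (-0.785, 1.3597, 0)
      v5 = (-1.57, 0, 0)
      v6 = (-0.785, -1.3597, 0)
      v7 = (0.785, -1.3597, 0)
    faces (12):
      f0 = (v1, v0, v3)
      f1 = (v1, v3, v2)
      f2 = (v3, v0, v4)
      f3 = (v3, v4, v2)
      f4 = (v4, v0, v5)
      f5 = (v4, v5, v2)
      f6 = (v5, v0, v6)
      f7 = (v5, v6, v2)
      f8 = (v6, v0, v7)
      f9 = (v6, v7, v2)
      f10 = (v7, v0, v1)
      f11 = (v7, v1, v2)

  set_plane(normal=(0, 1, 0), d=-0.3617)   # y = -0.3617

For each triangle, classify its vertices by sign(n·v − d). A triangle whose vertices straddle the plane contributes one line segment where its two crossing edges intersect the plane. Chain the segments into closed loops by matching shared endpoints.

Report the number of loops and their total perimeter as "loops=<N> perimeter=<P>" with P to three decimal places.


Straddling triangles (6 of 12):
  (v5,v0,v6) [++-] → (-0.208821, -0.3617, 0)–(-1.36118, -0.3617, 0)  len=1.1524
  (v5,v6,v2) [+-+] → (-1.36118, -0.3617, 0)–(-0.208821, -0.3617, 1.41659)  len=1.8261
  (v6,v0,v7) [-+-] → (-0.208821, -0.3617, 0)–(0.208821, -0.3617, 0)  len=0.4176
  (v6,v7,v2) [--+] → (0.208821, -0.3617, 1.41659)–(-0.208821, -0.3617, 1.41659)  len=0.4176
  (v7,v0,v1) [-++] → (0.208821, -0.3617, 0)–(1.36118, -0.3617, 0)  len=1.1524
  (v7,v1,v2) [-++] → (1.36118, -0.3617, 0)–(0.208821, -0.3617, 1.41659)  len=1.8261

Chained into 1 loop(s):
  loop 1: 6 segments, perimeter = 6.7922
Total perimeter = 6.792

loops=1 perimeter=6.792


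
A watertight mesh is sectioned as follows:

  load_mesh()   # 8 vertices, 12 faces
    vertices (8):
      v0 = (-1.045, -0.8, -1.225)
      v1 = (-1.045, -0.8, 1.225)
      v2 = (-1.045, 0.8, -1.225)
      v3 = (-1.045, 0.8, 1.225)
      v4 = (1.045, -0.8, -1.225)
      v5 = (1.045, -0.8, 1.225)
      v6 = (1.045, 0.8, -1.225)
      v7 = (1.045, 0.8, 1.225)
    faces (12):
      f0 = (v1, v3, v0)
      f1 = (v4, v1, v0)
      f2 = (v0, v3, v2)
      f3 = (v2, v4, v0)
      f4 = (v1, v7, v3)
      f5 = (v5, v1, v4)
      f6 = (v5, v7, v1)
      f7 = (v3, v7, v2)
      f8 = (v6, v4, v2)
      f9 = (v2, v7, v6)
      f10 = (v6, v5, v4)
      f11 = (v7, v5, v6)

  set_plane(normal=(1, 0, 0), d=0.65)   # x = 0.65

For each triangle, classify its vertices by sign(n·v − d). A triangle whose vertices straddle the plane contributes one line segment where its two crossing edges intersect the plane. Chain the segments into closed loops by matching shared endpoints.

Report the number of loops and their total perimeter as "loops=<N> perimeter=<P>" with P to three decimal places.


Straddling triangles (8 of 12):
  (v4,v1,v0) [+--] → (0.65, -0.8, -0.761962)–(0.65, -0.8, -1.225)  len=0.4630
  (v2,v4,v0) [-+-] → (0.65, -0.497608, -1.225)–(0.65, -0.8, -1.225)  len=0.3024
  (v1,v7,v3) [-+-] → (0.65, 0.497608, 1.225)–(0.65, 0.8, 1.225)  len=0.3024
  (v5,v1,v4) [+-+] → (0.65, -0.8, 1.225)–(0.65, -0.8, -0.761962)  len=1.9870
  (v5,v7,v1) [++-] → (0.65, 0.497608, 1.225)–(0.65, -0.8, 1.225)  len=1.2976
  (v3,v7,v2) [-+-] → (0.65, 0.8, 1.225)–(0.65, 0.8, 0.761962)  len=0.4630
  (v6,v4,v2) [++-] → (0.65, -0.497608, -1.225)–(0.65, 0.8, -1.225)  len=1.2976
  (v2,v7,v6) [-++] → (0.65, 0.8, 0.761962)–(0.65, 0.8, -1.225)  len=1.9870

Chained into 1 loop(s):
  loop 1: 8 segments, perimeter = 8.1000
Total perimeter = 8.100

loops=1 perimeter=8.100


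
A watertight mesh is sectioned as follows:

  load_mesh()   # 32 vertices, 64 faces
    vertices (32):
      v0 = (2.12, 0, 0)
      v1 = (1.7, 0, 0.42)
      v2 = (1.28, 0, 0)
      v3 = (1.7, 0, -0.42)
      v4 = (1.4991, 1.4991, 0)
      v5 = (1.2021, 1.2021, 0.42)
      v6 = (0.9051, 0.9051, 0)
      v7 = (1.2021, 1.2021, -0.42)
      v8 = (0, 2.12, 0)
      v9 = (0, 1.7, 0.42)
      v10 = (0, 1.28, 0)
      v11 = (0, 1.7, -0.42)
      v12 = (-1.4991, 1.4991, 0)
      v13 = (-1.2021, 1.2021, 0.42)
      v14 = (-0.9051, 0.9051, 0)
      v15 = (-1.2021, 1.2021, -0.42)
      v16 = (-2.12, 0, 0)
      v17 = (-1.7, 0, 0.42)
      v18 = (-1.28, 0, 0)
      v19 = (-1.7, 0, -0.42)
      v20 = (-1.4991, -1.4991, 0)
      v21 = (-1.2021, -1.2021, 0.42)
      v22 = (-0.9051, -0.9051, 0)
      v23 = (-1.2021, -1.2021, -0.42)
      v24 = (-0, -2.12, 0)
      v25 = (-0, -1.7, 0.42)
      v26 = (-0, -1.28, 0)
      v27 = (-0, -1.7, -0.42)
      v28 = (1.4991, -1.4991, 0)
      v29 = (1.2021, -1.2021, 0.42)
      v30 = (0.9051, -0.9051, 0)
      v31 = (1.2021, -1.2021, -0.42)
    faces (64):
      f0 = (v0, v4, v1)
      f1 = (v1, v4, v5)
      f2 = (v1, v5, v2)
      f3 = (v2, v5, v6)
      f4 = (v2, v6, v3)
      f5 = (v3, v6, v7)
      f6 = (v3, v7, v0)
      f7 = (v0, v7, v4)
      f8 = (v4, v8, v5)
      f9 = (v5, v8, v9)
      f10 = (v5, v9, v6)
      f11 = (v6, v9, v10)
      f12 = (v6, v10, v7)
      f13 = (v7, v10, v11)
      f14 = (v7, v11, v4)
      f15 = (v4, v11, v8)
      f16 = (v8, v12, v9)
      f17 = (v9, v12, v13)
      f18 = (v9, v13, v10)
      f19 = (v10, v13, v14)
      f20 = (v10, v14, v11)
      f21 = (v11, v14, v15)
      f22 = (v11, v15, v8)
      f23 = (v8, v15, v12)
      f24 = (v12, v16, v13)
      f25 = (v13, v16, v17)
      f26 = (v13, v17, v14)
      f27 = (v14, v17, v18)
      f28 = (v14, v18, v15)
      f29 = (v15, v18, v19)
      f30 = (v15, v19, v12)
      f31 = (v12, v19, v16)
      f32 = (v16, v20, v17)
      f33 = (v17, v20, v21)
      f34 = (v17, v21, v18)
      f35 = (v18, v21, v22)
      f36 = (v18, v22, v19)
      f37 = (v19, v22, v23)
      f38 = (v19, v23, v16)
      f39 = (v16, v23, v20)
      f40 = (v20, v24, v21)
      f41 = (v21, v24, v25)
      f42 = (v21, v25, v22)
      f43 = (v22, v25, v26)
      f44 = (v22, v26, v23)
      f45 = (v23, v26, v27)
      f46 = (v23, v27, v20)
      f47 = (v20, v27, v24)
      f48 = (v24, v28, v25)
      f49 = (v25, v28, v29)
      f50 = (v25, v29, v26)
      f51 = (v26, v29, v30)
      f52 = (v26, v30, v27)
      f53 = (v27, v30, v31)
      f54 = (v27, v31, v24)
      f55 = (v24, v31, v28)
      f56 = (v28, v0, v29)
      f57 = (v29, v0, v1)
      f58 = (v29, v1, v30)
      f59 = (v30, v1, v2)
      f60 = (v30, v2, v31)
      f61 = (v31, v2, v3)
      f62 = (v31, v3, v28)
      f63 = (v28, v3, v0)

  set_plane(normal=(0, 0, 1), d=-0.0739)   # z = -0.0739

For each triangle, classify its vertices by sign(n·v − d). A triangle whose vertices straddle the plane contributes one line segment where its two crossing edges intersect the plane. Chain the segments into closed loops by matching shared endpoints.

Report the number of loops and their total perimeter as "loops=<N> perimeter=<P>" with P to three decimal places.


loops=2 perimeter=20.818

Straddling triangles (32 of 64):
  (v2,v6,v3) [++-] → (1.04496, 0.745845, -0.0739)–(1.3539, 0, -0.0739)  len=0.8073
  (v3,v6,v7) [-+-] → (1.04496, 0.745846, -0.0739)–(0.957358, 0.957358, -0.0739)  len=0.2289
  (v3,v7,v0) [--+] → (1.95849, 0.211512, -0.0739)–(2.0461, 0, -0.0739)  len=0.2289
  (v0,v7,v4) [+-+] → (1.95849, 0.211512, -0.0739)–(1.44684, 1.44684, -0.0739)  len=1.3371
  (v6,v10,v7) [++-] → (0.211512, 1.26629, -0.0739)–(0.957358, 0.957358, -0.0739)  len=0.8073
  (v7,v10,v11) [-+-] → (0.211512, 1.26629, -0.0739)–(0, 1.3539, -0.0739)  len=0.2289
  (v7,v11,v4) [--+] → (1.23533, 1.53445, -0.0739)–(1.44684, 1.44684, -0.0739)  len=0.2289
  (v4,v11,v8) [+-+] → (1.23533, 1.53445, -0.0739)–(0, 2.0461, -0.0739)  len=1.3371
  (v10,v14,v11) [++-] → (-0.745845, 1.04496, -0.0739)–(0, 1.3539, -0.0739)  len=0.8073
  (v11,v14,v15) [-+-] → (-0.745846, 1.04496, -0.0739)–(-0.957358, 0.957358, -0.0739)  len=0.2289
  (v11,v15,v8) [--+] → (-0.211512, 1.95849, -0.0739)–(0, 2.0461, -0.0739)  len=0.2289
  (v8,v15,v12) [+-+] → (-0.211512, 1.95849, -0.0739)–(-1.44684, 1.44684, -0.0739)  len=1.3371
  (v14,v18,v15) [++-] → (-1.26629, 0.211512, -0.0739)–(-0.957358, 0.957358, -0.0739)  len=0.8073
  (v15,v18,v19) [-+-] → (-1.26629, 0.211512, -0.0739)–(-1.3539, 0, -0.0739)  len=0.2289
  (v15,v19,v12) [--+] → (-1.53445, 1.23533, -0.0739)–(-1.44684, 1.44684, -0.0739)  len=0.2289
  (v12,v19,v16) [+-+] → (-1.53445, 1.23533, -0.0739)–(-2.0461, 0, -0.0739)  len=1.3371
  (v18,v22,v19) [++-] → (-1.04496, -0.745845, -0.0739)–(-1.3539, 0, -0.0739)  len=0.8073
  (v19,v22,v23) [-+-] → (-1.04496, -0.745846, -0.0739)–(-0.957358, -0.957358, -0.0739)  len=0.2289
  (v19,v23,v16) [--+] → (-1.95849, -0.211512, -0.0739)–(-2.0461, 0, -0.0739)  len=0.2289
  (v16,v23,v20) [+-+] → (-1.95849, -0.211512, -0.0739)–(-1.44684, -1.44684, -0.0739)  len=1.3371
  (v22,v26,v23) [++-] → (-0.211512, -1.26629, -0.0739)–(-0.957358, -0.957358, -0.0739)  len=0.8073
  (v23,v26,v27) [-+-] → (-0.211512, -1.26629, -0.0739)–(0, -1.3539, -0.0739)  len=0.2289
  (v23,v27,v20) [--+] → (-1.23533, -1.53445, -0.0739)–(-1.44684, -1.44684, -0.0739)  len=0.2289
  (v20,v27,v24) [+-+] → (-1.23533, -1.53445, -0.0739)–(0, -2.0461, -0.0739)  len=1.3371
  (v26,v30,v27) [++-] → (0.745845, -1.04496, -0.0739)–(0, -1.3539, -0.0739)  len=0.8073
  (v27,v30,v31) [-+-] → (0.745846, -1.04496, -0.0739)–(0.957358, -0.957358, -0.0739)  len=0.2289
  (v27,v31,v24) [--+] → (0.211512, -1.95849, -0.0739)–(0, -2.0461, -0.0739)  len=0.2289
  (v24,v31,v28) [+-+] → (0.211512, -1.95849, -0.0739)–(1.44684, -1.44684, -0.0739)  len=1.3371
  (v30,v2,v31) [++-] → (1.26629, -0.211512, -0.0739)–(0.957358, -0.957358, -0.0739)  len=0.8073
  (v31,v2,v3) [-+-] → (1.26629, -0.211512, -0.0739)–(1.3539, 0, -0.0739)  len=0.2289
  (v31,v3,v28) [--+] → (1.53445, -1.23533, -0.0739)–(1.44684, -1.44684, -0.0739)  len=0.2289
  (v28,v3,v0) [+-+] → (1.53445, -1.23533, -0.0739)–(2.0461, 0, -0.0739)  len=1.3371

Chained into 2 loop(s):
  loop 1: 16 segments, perimeter = 8.2899
  loop 2: 16 segments, perimeter = 12.5283
Total perimeter = 20.818


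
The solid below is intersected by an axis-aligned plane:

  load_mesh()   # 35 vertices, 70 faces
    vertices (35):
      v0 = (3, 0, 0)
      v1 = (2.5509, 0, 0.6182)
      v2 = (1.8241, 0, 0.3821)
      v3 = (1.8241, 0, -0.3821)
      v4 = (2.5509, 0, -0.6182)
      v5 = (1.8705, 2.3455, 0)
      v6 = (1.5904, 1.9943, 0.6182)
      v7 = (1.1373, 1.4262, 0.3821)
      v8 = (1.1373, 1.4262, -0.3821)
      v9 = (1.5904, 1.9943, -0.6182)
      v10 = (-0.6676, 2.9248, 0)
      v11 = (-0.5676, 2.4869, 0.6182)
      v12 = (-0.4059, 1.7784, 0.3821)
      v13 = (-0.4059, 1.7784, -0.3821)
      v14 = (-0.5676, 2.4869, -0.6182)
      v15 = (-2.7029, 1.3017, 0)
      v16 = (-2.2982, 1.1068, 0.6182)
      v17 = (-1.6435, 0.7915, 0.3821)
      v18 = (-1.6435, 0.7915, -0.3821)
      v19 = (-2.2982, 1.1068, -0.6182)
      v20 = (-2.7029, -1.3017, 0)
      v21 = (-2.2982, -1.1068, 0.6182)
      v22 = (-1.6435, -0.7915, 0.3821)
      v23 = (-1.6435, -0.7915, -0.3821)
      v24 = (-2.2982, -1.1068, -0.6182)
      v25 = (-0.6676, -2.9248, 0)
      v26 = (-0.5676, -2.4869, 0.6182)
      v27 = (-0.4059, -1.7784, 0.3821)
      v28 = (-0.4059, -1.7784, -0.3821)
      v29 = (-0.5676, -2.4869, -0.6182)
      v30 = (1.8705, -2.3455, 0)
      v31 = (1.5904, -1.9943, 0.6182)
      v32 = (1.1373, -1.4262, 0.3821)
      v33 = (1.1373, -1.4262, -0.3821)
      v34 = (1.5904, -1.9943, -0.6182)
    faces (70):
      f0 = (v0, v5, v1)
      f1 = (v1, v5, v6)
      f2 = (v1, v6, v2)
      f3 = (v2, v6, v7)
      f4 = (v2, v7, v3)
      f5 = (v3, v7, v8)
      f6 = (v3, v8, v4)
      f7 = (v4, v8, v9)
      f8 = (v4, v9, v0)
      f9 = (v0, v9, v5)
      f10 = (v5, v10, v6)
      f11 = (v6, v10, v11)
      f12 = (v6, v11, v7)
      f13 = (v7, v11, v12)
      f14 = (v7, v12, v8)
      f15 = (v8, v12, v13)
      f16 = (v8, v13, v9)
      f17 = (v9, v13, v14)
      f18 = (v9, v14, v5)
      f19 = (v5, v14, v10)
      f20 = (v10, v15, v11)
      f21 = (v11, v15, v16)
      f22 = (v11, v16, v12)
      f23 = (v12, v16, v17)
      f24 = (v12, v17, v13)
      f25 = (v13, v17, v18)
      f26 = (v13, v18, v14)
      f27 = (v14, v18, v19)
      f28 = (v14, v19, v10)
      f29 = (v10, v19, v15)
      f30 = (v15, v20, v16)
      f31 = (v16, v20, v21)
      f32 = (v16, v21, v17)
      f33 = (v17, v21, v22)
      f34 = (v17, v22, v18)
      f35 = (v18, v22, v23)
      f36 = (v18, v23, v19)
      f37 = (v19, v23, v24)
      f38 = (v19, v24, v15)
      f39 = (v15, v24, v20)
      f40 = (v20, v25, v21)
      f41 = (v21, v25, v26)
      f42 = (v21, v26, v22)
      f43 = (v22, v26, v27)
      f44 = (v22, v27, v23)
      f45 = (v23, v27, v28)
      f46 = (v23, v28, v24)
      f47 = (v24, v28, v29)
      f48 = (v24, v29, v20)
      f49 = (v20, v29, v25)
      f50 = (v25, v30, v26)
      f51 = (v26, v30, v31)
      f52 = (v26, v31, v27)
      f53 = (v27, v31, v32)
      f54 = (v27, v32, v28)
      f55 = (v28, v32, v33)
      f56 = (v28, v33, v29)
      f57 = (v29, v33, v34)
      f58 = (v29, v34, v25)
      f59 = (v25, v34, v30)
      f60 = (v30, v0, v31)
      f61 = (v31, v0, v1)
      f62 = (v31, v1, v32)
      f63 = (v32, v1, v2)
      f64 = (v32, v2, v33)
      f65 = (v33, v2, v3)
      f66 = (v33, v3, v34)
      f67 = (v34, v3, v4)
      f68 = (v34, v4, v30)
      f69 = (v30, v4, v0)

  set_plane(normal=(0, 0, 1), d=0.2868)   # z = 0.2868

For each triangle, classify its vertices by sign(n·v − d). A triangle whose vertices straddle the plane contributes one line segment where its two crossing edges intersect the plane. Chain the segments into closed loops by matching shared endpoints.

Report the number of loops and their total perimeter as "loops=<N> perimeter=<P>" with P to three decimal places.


Straddling triangles (28 of 70):
  (v0,v5,v1) [--+] → (2.18616, 1.25736, 0.2868)–(2.79165, 0, 0.2868)  len=1.3956
  (v1,v5,v6) [+-+] → (2.18616, 1.25736, 0.2868)–(1.74055, 2.18257, 0.2868)  len=1.0269
  (v2,v7,v3) [++-] → (1.22295, 1.24834, 0.2868)–(1.8241, 0, 0.2868)  len=1.3856
  (v3,v7,v8) [-+-] → (1.22295, 1.24834, 0.2868)–(1.1373, 1.4262, 0.2868)  len=0.1974
  (v5,v10,v6) [--+] → (0.379948, 2.49312, 0.2868)–(1.74055, 2.18257, 0.2868)  len=1.3956
  (v6,v10,v11) [+-+] → (0.379948, 2.49312, 0.2868)–(-0.621207, 2.72165, 0.2868)  len=1.0269
  (v7,v12,v8) [++-] → (-0.213454, 1.73448, 0.2868)–(1.1373, 1.4262, 0.2868)  len=1.3855
  (v8,v12,v13) [-+-] → (-0.213454, 1.73448, 0.2868)–(-0.4059, 1.7784, 0.2868)  len=0.1974
  (v10,v15,v11) [--+] → (-1.71228, 1.85155, 0.2868)–(-0.621207, 2.72165, 0.2868)  len=1.3955
  (v11,v15,v16) [+-+] → (-1.71228, 1.85155, 0.2868)–(-2.51515, 1.21128, 0.2868)  len=1.0269
  (v12,v17,v13) [++-] → (-1.48916, 0.914572, 0.2868)–(-0.4059, 1.7784, 0.2868)  len=1.3855
  (v13,v17,v18) [-+-] → (-1.48916, 0.914572, 0.2868)–(-1.6435, 0.7915, 0.2868)  len=0.1974
  (v15,v20,v16) [--+] → (-2.51515, -0.184331, 0.2868)–(-2.51515, 1.21128, 0.2868)  len=1.3956
  (v16,v20,v21) [+-+] → (-2.51515, -0.184331, 0.2868)–(-2.51515, -1.21128, 0.2868)  len=1.0269
  (v17,v22,v18) [++-] → (-1.6435, -0.594091, 0.2868)–(-1.6435, 0.7915, 0.2868)  len=1.3856
  (v18,v22,v23) [-+-] → (-1.6435, -0.594091, 0.2868)–(-1.6435, -0.7915, 0.2868)  len=0.1974
  (v20,v25,v21) [--+] → (-1.42408, -2.08138, 0.2868)–(-2.51515, -1.21128, 0.2868)  len=1.3955
  (v21,v25,v26) [+-+] → (-1.42408, -2.08138, 0.2868)–(-0.621207, -2.72165, 0.2868)  len=1.0269
  (v22,v27,v23) [++-] → (-0.560236, -1.65533, 0.2868)–(-1.6435, -0.7915, 0.2868)  len=1.3855
  (v23,v27,v28) [-+-] → (-0.560236, -1.65533, 0.2868)–(-0.4059, -1.7784, 0.2868)  len=0.1974
  (v25,v30,v26) [--+] → (0.739398, -2.4111, 0.2868)–(-0.621207, -2.72165, 0.2868)  len=1.3956
  (v26,v30,v31) [+-+] → (0.739398, -2.4111, 0.2868)–(1.74055, -2.18257, 0.2868)  len=1.0269
  (v27,v32,v28) [++-] → (0.944854, -1.47012, 0.2868)–(-0.4059, -1.7784, 0.2868)  len=1.3855
  (v28,v32,v33) [-+-] → (0.944854, -1.47012, 0.2868)–(1.1373, -1.4262, 0.2868)  len=0.1974
  (v30,v0,v31) [--+] → (2.34605, -0.925211, 0.2868)–(1.74055, -2.18257, 0.2868)  len=1.3956
  (v31,v0,v1) [+-+] → (2.34605, -0.925211, 0.2868)–(2.79165, 0, 0.2868)  len=1.0269
  (v32,v2,v33) [++-] → (1.73845, -0.177855, 0.2868)–(1.1373, -1.4262, 0.2868)  len=1.3856
  (v33,v2,v3) [-+-] → (1.73845, -0.177855, 0.2868)–(1.8241, 0, 0.2868)  len=0.1974

Chained into 2 loop(s):
  loop 1: 14 segments, perimeter = 16.9574
  loop 2: 14 segments, perimeter = 11.0805
Total perimeter = 28.038

loops=2 perimeter=28.038


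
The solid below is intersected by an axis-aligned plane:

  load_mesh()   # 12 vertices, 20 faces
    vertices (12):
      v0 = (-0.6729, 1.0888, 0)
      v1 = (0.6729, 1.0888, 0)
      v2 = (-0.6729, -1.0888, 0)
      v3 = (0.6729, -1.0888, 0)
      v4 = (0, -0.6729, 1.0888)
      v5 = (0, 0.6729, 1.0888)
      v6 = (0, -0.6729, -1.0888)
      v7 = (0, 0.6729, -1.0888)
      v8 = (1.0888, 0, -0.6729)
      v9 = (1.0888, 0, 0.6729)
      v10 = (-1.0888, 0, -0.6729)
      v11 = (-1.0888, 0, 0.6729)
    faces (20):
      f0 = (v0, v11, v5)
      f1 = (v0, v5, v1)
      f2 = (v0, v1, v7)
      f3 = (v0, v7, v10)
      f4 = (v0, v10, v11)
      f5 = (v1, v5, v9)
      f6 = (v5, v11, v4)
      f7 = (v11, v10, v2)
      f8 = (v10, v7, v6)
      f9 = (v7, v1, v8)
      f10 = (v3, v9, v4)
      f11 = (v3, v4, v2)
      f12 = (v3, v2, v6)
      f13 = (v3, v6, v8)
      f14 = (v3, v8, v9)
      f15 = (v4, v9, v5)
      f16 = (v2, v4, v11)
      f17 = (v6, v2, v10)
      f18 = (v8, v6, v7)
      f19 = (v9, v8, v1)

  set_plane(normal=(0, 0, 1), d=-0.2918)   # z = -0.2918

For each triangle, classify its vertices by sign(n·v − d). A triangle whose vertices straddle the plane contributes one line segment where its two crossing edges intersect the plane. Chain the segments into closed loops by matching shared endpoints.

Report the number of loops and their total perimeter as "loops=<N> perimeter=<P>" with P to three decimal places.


loops=1 perimeter=6.651

Straddling triangles (10 of 20):
  (v0,v1,v7) [++-] → (0.492562, 0.977338, -0.2918)–(-0.492562, 0.977338, -0.2918)  len=0.9851
  (v0,v7,v10) [+--] → (-0.492562, 0.977338, -0.2918)–(-0.853253, 0.616647, -0.2918)  len=0.5101
  (v0,v10,v11) [+-+] → (-0.853253, 0.616647, -0.2918)–(-1.0888, 0, -0.2918)  len=0.6601
  (v11,v10,v2) [+-+] → (-1.0888, 0, -0.2918)–(-0.853253, -0.616647, -0.2918)  len=0.6601
  (v7,v1,v8) [-+-] → (0.492562, 0.977338, -0.2918)–(0.853253, 0.616647, -0.2918)  len=0.5101
  (v3,v2,v6) [++-] → (-0.492562, -0.977338, -0.2918)–(0.492562, -0.977338, -0.2918)  len=0.9851
  (v3,v6,v8) [+--] → (0.492562, -0.977338, -0.2918)–(0.853253, -0.616647, -0.2918)  len=0.5101
  (v3,v8,v9) [+-+] → (0.853253, -0.616647, -0.2918)–(1.0888, 0, -0.2918)  len=0.6601
  (v6,v2,v10) [-+-] → (-0.492562, -0.977338, -0.2918)–(-0.853253, -0.616647, -0.2918)  len=0.5101
  (v9,v8,v1) [+-+] → (1.0888, 0, -0.2918)–(0.853253, 0.616647, -0.2918)  len=0.6601

Chained into 1 loop(s):
  loop 1: 10 segments, perimeter = 6.6510
Total perimeter = 6.651


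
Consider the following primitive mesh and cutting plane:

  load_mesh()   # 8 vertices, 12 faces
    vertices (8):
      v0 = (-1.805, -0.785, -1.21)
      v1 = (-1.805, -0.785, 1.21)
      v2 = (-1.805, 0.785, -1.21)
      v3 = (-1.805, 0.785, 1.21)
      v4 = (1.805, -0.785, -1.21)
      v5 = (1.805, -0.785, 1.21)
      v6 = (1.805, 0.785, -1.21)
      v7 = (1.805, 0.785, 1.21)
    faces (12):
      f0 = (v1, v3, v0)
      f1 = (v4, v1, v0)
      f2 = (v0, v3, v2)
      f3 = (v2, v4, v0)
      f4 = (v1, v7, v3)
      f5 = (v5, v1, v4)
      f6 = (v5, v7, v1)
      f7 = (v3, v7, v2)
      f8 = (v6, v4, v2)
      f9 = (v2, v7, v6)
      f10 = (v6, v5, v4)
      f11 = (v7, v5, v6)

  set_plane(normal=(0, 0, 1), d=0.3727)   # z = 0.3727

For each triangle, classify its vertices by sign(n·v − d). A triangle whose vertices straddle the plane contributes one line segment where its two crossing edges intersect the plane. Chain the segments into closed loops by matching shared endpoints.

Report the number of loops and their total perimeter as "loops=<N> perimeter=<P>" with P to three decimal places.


Straddling triangles (8 of 12):
  (v1,v3,v0) [++-] → (-1.805, 0.241793, 0.3727)–(-1.805, -0.785, 0.3727)  len=1.0268
  (v4,v1,v0) [-+-] → (-0.55597, -0.785, 0.3727)–(-1.805, -0.785, 0.3727)  len=1.2490
  (v0,v3,v2) [-+-] → (-1.805, 0.241793, 0.3727)–(-1.805, 0.785, 0.3727)  len=0.5432
  (v5,v1,v4) [++-] → (-0.55597, -0.785, 0.3727)–(1.805, -0.785, 0.3727)  len=2.3610
  (v3,v7,v2) [++-] → (0.55597, 0.785, 0.3727)–(-1.805, 0.785, 0.3727)  len=2.3610
  (v2,v7,v6) [-+-] → (0.55597, 0.785, 0.3727)–(1.805, 0.785, 0.3727)  len=1.2490
  (v6,v5,v4) [-+-] → (1.805, -0.241793, 0.3727)–(1.805, -0.785, 0.3727)  len=0.5432
  (v7,v5,v6) [++-] → (1.805, -0.241793, 0.3727)–(1.805, 0.785, 0.3727)  len=1.0268

Chained into 1 loop(s):
  loop 1: 8 segments, perimeter = 10.3600
Total perimeter = 10.360

loops=1 perimeter=10.360


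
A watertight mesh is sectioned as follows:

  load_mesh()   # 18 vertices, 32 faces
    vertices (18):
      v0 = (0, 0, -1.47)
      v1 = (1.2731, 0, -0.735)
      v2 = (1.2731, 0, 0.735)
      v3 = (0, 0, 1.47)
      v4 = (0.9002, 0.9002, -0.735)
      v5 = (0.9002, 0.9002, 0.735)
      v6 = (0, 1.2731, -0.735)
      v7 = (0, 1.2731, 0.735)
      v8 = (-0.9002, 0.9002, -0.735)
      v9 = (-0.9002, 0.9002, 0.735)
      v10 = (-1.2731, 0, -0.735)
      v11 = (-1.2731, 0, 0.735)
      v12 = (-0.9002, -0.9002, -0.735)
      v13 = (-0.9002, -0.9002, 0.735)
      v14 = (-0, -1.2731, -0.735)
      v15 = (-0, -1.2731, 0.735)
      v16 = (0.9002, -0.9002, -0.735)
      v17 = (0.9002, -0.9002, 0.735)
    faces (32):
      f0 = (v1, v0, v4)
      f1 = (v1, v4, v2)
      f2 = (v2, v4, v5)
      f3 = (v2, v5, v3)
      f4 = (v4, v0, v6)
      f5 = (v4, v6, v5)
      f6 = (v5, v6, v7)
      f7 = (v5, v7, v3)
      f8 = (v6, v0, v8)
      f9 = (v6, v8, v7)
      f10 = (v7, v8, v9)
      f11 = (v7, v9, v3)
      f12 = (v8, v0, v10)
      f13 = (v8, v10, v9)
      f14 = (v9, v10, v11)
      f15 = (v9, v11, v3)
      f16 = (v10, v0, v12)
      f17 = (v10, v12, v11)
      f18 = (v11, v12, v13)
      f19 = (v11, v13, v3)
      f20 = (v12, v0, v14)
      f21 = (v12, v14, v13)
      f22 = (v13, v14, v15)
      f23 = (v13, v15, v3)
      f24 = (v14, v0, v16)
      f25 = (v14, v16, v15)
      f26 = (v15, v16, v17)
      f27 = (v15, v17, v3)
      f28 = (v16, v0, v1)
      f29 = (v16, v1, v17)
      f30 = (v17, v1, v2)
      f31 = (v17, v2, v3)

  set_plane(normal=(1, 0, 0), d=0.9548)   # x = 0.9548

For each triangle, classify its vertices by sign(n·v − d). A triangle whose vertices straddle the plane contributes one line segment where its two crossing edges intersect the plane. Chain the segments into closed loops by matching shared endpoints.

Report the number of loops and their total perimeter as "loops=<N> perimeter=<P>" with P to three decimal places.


Straddling triangles (8 of 32):
  (v1,v0,v4) [+--] → (0.9548, 0, -0.918764)–(0.9548, 0.768393, -0.735)  len=0.7901
  (v1,v4,v2) [+-+] → (0.9548, 0.768393, -0.735)–(0.9548, 0.768393, -0.519763)  len=0.2152
  (v2,v4,v5) [+--] → (0.9548, 0.768393, -0.519763)–(0.9548, 0.768393, 0.735)  len=1.2548
  (v2,v5,v3) [+--] → (0.9548, 0.768393, 0.735)–(0.9548, 0, 0.918764)  len=0.7901
  (v16,v0,v1) [--+] → (0.9548, 0, -0.918764)–(0.9548, -0.768393, -0.735)  len=0.7901
  (v16,v1,v17) [-+-] → (0.9548, -0.768393, -0.735)–(0.9548, -0.768393, 0.519763)  len=1.2548
  (v17,v1,v2) [-++] → (0.9548, -0.768393, 0.519763)–(0.9548, -0.768393, 0.735)  len=0.2152
  (v17,v2,v3) [-+-] → (0.9548, -0.768393, 0.735)–(0.9548, 0, 0.918764)  len=0.7901

Chained into 1 loop(s):
  loop 1: 8 segments, perimeter = 6.1002
Total perimeter = 6.100

loops=1 perimeter=6.100


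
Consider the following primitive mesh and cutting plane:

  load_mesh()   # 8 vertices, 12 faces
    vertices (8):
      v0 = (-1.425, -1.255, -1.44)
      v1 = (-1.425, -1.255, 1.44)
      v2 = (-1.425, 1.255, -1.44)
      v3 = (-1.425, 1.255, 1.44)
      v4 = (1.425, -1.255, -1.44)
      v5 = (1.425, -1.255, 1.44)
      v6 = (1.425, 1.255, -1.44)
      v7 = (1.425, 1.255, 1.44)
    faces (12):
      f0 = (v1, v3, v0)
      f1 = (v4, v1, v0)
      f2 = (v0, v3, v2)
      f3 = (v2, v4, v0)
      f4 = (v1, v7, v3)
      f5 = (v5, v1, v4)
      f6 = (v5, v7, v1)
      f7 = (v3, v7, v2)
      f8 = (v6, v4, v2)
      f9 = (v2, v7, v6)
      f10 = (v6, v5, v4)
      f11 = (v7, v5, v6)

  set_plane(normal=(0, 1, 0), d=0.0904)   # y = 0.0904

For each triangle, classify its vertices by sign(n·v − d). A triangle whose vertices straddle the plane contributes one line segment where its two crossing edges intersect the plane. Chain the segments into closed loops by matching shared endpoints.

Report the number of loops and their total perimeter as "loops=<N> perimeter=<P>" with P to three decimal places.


Straddling triangles (8 of 12):
  (v1,v3,v0) [-+-] → (-1.425, 0.0904, 1.44)–(-1.425, 0.0904, 0.103726)  len=1.3363
  (v0,v3,v2) [-++] → (-1.425, 0.0904, 0.103726)–(-1.425, 0.0904, -1.44)  len=1.5437
  (v2,v4,v0) [+--] → (-0.102645, 0.0904, -1.44)–(-1.425, 0.0904, -1.44)  len=1.3224
  (v1,v7,v3) [-++] → (0.102645, 0.0904, 1.44)–(-1.425, 0.0904, 1.44)  len=1.5276
  (v5,v7,v1) [-+-] → (1.425, 0.0904, 1.44)–(0.102645, 0.0904, 1.44)  len=1.3224
  (v6,v4,v2) [+-+] → (1.425, 0.0904, -1.44)–(-0.102645, 0.0904, -1.44)  len=1.5276
  (v6,v5,v4) [+--] → (1.425, 0.0904, -0.103726)–(1.425, 0.0904, -1.44)  len=1.3363
  (v7,v5,v6) [+-+] → (1.425, 0.0904, 1.44)–(1.425, 0.0904, -0.103726)  len=1.5437

Chained into 1 loop(s):
  loop 1: 8 segments, perimeter = 11.4600
Total perimeter = 11.460

loops=1 perimeter=11.460


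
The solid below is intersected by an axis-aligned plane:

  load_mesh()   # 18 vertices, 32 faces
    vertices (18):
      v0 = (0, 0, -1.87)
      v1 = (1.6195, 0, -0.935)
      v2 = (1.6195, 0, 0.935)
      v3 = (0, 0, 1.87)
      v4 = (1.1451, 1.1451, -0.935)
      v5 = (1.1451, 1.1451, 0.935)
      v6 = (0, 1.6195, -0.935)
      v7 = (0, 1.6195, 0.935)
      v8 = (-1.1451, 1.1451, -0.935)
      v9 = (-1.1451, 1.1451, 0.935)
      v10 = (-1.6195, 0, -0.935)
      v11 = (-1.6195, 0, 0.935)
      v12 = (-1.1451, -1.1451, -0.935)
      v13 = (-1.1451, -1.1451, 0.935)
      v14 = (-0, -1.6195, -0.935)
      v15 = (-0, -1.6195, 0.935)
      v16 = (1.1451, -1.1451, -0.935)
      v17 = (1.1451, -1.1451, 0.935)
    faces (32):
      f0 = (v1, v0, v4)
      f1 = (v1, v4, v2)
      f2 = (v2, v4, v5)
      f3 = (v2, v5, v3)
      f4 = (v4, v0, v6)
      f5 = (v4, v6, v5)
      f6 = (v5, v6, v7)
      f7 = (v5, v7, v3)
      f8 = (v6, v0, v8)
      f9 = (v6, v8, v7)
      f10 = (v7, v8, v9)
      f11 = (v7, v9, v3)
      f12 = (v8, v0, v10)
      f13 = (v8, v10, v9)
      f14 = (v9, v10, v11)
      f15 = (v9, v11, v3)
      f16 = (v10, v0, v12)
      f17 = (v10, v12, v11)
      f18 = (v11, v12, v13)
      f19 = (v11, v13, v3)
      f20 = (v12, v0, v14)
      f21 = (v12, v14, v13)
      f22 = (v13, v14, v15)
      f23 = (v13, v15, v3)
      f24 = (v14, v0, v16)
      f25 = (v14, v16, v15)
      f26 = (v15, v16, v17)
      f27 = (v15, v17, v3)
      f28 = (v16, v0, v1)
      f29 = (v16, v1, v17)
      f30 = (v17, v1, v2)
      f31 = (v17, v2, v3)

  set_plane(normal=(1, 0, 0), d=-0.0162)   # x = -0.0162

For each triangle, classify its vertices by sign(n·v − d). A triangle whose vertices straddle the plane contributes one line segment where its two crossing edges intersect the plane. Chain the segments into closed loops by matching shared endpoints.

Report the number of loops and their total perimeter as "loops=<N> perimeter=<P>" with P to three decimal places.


loops=1 perimeter=11.181

Straddling triangles (12 of 32):
  (v6,v0,v8) [++-] → (-0.0162, 0.0162, -1.85677)–(-0.0162, 1.61279, -0.935)  len=1.8436
  (v6,v8,v7) [+-+] → (-0.0162, 1.61279, -0.935)–(-0.0162, 1.61279, 0.908545)  len=1.8435
  (v7,v8,v9) [+--] → (-0.0162, 1.61279, 0.908545)–(-0.0162, 1.61279, 0.935)  len=0.0265
  (v7,v9,v3) [+-+] → (-0.0162, 1.61279, 0.935)–(-0.0162, 0.0162, 1.85677)  len=1.8436
  (v8,v0,v10) [-+-] → (-0.0162, 0.0162, -1.85677)–(-0.0162, 0, -1.86065)  len=0.0167
  (v9,v11,v3) [--+] → (-0.0162, 0, 1.86065)–(-0.0162, 0.0162, 1.85677)  len=0.0167
  (v10,v0,v12) [-+-] → (-0.0162, 0, -1.86065)–(-0.0162, -0.0162, -1.85677)  len=0.0167
  (v11,v13,v3) [--+] → (-0.0162, -0.0162, 1.85677)–(-0.0162, 0, 1.86065)  len=0.0167
  (v12,v0,v14) [-++] → (-0.0162, -0.0162, -1.85677)–(-0.0162, -1.61279, -0.935)  len=1.8436
  (v12,v14,v13) [-+-] → (-0.0162, -1.61279, -0.935)–(-0.0162, -1.61279, -0.908545)  len=0.0265
  (v13,v14,v15) [-++] → (-0.0162, -1.61279, -0.908545)–(-0.0162, -1.61279, 0.935)  len=1.8435
  (v13,v15,v3) [-++] → (-0.0162, -1.61279, 0.935)–(-0.0162, -0.0162, 1.85677)  len=1.8436

Chained into 1 loop(s):
  loop 1: 12 segments, perimeter = 11.1809
Total perimeter = 11.181


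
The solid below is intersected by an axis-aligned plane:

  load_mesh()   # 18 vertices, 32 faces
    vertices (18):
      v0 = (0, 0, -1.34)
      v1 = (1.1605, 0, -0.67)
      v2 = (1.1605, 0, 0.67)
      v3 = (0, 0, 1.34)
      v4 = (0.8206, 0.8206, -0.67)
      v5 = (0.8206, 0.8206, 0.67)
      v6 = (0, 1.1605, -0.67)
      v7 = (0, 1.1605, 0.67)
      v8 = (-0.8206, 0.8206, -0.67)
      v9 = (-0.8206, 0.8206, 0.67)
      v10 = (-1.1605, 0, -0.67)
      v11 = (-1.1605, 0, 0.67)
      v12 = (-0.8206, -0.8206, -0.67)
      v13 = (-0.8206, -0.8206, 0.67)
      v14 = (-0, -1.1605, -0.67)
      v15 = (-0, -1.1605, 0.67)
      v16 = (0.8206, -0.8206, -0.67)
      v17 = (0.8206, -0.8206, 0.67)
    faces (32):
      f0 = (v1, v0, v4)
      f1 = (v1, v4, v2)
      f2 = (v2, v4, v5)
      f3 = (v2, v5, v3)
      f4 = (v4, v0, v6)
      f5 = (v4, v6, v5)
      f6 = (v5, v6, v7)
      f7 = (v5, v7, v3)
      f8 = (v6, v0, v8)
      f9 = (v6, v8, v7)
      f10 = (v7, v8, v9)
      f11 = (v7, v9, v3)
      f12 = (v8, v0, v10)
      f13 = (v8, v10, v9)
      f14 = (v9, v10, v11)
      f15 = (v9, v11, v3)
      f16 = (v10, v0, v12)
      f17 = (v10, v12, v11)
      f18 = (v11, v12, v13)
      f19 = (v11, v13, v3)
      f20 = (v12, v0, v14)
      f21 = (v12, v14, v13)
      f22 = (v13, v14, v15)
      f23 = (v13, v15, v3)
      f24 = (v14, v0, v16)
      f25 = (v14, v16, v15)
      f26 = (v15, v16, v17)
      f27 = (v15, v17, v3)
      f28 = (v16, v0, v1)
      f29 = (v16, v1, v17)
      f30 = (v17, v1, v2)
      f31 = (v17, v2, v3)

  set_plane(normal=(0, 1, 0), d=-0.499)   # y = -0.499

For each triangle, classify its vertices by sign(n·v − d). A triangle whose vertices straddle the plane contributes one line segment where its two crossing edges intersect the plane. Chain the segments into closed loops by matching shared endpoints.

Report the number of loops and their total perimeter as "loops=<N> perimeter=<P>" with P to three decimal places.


loops=1 perimeter=6.833

Straddling triangles (12 of 32):
  (v10,v0,v12) [++-] → (-0.499, -0.499, -0.932579)–(-0.95381, -0.499, -0.67)  len=0.5252
  (v10,v12,v11) [+-+] → (-0.95381, -0.499, -0.67)–(-0.95381, -0.499, -0.144843)  len=0.5252
  (v11,v12,v13) [+--] → (-0.95381, -0.499, -0.144843)–(-0.95381, -0.499, 0.67)  len=0.8148
  (v11,v13,v3) [+-+] → (-0.95381, -0.499, 0.67)–(-0.499, -0.499, 0.932579)  len=0.5252
  (v12,v0,v14) [-+-] → (-0.499, -0.499, -0.932579)–(0, -0.499, -1.05191)  len=0.5131
  (v13,v15,v3) [--+] → (0, -0.499, 1.05191)–(-0.499, -0.499, 0.932579)  len=0.5131
  (v14,v0,v16) [-+-] → (0, -0.499, -1.05191)–(0.499, -0.499, -0.932579)  len=0.5131
  (v15,v17,v3) [--+] → (0.499, -0.499, 0.932579)–(0, -0.499, 1.05191)  len=0.5131
  (v16,v0,v1) [-++] → (0.499, -0.499, -0.932579)–(0.95381, -0.499, -0.67)  len=0.5252
  (v16,v1,v17) [-+-] → (0.95381, -0.499, -0.67)–(0.95381, -0.499, 0.144843)  len=0.8148
  (v17,v1,v2) [-++] → (0.95381, -0.499, 0.144843)–(0.95381, -0.499, 0.67)  len=0.5252
  (v17,v2,v3) [-++] → (0.95381, -0.499, 0.67)–(0.499, -0.499, 0.932579)  len=0.5252

Chained into 1 loop(s):
  loop 1: 12 segments, perimeter = 6.8329
Total perimeter = 6.833
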